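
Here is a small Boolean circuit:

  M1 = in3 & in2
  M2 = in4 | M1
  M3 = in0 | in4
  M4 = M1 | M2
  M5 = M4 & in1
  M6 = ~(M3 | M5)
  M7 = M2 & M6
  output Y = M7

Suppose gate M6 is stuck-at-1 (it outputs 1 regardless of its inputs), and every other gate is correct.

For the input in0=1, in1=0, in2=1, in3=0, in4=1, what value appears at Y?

1

Propagate with M6 forced: M1=0, M2=1, M3=1, M4=1, M5=0, M6=1 [stuck-at-1], M7=1.
So Y = 1. (Without the fault it would be 0.)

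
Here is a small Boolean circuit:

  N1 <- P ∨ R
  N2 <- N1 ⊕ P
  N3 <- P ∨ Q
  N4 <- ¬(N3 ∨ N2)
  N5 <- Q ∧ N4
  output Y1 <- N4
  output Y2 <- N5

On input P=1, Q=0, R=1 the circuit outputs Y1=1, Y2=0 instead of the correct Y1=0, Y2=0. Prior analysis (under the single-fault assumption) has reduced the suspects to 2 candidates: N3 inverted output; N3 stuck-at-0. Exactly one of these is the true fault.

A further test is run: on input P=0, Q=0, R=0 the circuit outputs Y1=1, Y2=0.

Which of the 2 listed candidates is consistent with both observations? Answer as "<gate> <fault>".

Evaluate each candidate on input P=0, Q=0, R=0:
  N3 inverted output: N1=0, N2=0, N3=1 [inverted output], N4=0, N5=0 → Y1=0, Y2=0 — eliminated
  N3 stuck-at-0: N1=0, N2=0, N3=0 [stuck-at-0], N4=1, N5=0 → Y1=1, Y2=0 — matches
Only N3 stuck-at-0 reproduces the observed Y1=1, Y2=0.

N3 stuck-at-0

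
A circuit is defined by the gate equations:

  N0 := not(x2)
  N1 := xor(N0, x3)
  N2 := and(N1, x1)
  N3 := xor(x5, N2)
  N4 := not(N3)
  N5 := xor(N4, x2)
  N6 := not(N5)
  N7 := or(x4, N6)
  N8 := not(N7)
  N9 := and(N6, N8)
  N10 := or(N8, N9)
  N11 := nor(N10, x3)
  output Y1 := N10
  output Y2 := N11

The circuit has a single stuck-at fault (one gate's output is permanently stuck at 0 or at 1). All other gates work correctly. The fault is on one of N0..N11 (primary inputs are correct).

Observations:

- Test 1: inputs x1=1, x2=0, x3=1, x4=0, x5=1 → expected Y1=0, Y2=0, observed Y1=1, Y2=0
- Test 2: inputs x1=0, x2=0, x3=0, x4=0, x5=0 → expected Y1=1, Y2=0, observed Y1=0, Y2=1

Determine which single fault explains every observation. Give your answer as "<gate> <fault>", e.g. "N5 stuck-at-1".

Fault-free values for test 1 (x1=1, x2=0, x3=1, x4=0, x5=1): N0=1, N1=0, N2=0, N3=1, N4=0, N5=0, N6=1, N7=1, N8=0, N9=0, N10=0, N11=0, giving Y1=0, Y2=0. Observed Y1=1, Y2=0.
Test 1: faults giving observed Y1=1, Y2=0 are {N0 stuck-at-0, N1 stuck-at-1, N2 stuck-at-1, N3 stuck-at-0, N4 stuck-at-1, N5 stuck-at-1, N6 stuck-at-0, N7 stuck-at-0, N8 stuck-at-1, N9 stuck-at-1, N10 stuck-at-1}.
Test 2 (x1=0, x2=0, x3=0, x4=0, x5=0): fault-free N0=1, N1=1, N2=0, N3=0, N4=1, N5=1, N6=0, N7=0, N8=1, N9=0, N10=1, N11=0 → Y1=1, Y2=0; observed Y1=0, Y2=1. Eliminates N0 stuck-at-0, N1 stuck-at-1, N3 stuck-at-0, N4 stuck-at-1, N5 stuck-at-1, N6 stuck-at-0, N7 stuck-at-0, N8 stuck-at-1, N9 stuck-at-1, N10 stuck-at-1.
Only N2 stuck-at-1 is consistent with every test.

N2 stuck-at-1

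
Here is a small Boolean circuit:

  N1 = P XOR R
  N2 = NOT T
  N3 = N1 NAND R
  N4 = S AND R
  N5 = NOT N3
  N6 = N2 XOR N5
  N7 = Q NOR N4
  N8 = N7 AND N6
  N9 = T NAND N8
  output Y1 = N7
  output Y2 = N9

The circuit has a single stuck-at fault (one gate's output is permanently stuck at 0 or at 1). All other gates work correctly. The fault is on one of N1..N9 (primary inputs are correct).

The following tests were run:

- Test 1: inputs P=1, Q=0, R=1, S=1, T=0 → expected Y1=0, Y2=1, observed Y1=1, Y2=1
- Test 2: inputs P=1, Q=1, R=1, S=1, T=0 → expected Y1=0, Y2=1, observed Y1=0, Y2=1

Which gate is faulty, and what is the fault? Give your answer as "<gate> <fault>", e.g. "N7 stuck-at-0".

N4 stuck-at-0

Fault-free values for test 1 (P=1, Q=0, R=1, S=1, T=0): N1=0, N2=1, N3=1, N4=1, N5=0, N6=1, N7=0, N8=0, N9=1, giving Y1=0, Y2=1. Observed Y1=1, Y2=1.
Test 1: faults giving observed Y1=1, Y2=1 are {N4 stuck-at-0, N7 stuck-at-1}.
Test 2 (P=1, Q=1, R=1, S=1, T=0): fault-free N1=0, N2=1, N3=1, N4=1, N5=0, N6=1, N7=0, N8=0, N9=1 → Y1=0, Y2=1; observed Y1=0, Y2=1. Eliminates N7 stuck-at-1.
Only N4 stuck-at-0 is consistent with every test.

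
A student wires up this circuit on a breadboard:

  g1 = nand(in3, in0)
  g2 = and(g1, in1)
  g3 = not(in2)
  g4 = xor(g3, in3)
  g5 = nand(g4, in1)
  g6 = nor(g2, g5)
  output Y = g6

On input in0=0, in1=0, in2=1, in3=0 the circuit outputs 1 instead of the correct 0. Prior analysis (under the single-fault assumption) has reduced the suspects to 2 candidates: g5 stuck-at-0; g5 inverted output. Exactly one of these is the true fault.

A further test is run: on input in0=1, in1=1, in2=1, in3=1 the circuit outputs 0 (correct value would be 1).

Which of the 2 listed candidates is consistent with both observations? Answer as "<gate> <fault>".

Evaluate each candidate on input in0=1, in1=1, in2=1, in3=1:
  g5 stuck-at-0: g1=0, g2=0, g3=0, g4=1, g5=0 [stuck-at-0], g6=1 → 1 — eliminated
  g5 inverted output: g1=0, g2=0, g3=0, g4=1, g5=1 [inverted output], g6=0 → 0 — matches
Only g5 inverted output reproduces the observed 0.

g5 inverted output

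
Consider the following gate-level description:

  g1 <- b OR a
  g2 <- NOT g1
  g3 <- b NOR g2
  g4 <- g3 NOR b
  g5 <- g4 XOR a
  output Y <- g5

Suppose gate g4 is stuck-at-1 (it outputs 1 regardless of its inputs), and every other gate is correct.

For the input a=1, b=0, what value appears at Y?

Propagate with g4 forced: g1=1, g2=0, g3=1, g4=1 [stuck-at-1], g5=0.
So Y = 0. (Without the fault it would be 1.)

0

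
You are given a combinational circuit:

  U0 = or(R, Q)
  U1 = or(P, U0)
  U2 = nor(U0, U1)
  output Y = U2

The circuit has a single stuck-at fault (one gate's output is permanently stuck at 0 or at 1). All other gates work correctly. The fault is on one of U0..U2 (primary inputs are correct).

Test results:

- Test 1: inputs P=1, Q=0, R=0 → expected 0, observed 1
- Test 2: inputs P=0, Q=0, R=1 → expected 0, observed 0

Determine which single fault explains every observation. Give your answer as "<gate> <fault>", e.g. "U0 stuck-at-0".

Fault-free values for test 1 (P=1, Q=0, R=0): U0=0, U1=1, U2=0, giving Y=0. Observed 1.
Test 1: faults giving observed 1 are {U1 stuck-at-0, U2 stuck-at-1}.
Test 2 (P=0, Q=0, R=1): fault-free U0=1, U1=1, U2=0 → 0; observed 0. Eliminates U2 stuck-at-1.
Only U1 stuck-at-0 is consistent with every test.

U1 stuck-at-0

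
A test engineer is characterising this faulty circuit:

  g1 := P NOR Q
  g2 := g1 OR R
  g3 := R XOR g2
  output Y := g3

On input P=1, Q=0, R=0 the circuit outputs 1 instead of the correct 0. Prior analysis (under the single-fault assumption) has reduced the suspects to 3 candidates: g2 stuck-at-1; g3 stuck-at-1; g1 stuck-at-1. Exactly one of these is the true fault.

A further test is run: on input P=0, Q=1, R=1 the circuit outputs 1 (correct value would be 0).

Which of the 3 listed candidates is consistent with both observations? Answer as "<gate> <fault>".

g3 stuck-at-1

Evaluate each candidate on input P=0, Q=1, R=1:
  g2 stuck-at-1: g1=0, g2=1 [stuck-at-1], g3=0 → 0 — eliminated
  g3 stuck-at-1: g1=0, g2=1, g3=1 [stuck-at-1] → 1 — matches
  g1 stuck-at-1: g1=1 [stuck-at-1], g2=1, g3=0 → 0 — eliminated
Only g3 stuck-at-1 reproduces the observed 1.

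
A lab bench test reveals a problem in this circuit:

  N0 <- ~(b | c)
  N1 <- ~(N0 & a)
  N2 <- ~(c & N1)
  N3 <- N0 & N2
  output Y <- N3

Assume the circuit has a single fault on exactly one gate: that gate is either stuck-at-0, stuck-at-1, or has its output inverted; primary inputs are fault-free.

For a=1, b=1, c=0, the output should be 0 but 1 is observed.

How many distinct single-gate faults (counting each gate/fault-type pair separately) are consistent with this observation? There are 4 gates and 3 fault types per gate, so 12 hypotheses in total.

4

Fault-free: N0=0, N1=1, N2=1, N3=0 → 0. Observed 1.
  N0 stuck-at-0: output 0 ✗
  N0 stuck-at-1: output 1 ✓
  N0 inverted output: output 1 ✓
  N1 stuck-at-0: output 0 ✗
  N1 stuck-at-1: output 0 ✗
  N1 inverted output: output 0 ✗
  N2 stuck-at-0: output 0 ✗
  N2 stuck-at-1: output 0 ✗
  N2 inverted output: output 0 ✗
  N3 stuck-at-0: output 0 ✗
  N3 stuck-at-1: output 1 ✓
  N3 inverted output: output 1 ✓
Consistent faults: {N0 stuck-at-1, N0 inverted output, N3 stuck-at-1, N3 inverted output} — 4 in all.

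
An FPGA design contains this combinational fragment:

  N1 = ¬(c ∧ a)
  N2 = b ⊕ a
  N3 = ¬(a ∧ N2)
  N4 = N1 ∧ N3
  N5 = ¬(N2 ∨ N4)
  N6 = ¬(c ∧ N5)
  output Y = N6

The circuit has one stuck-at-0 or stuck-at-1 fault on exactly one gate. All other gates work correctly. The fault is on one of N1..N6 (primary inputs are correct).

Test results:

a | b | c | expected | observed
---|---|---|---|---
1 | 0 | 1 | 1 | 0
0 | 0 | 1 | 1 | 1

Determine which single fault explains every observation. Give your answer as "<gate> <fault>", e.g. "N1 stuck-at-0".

N2 stuck-at-0

Fault-free values for test 1 (a=1, b=0, c=1): N1=0, N2=1, N3=0, N4=0, N5=0, N6=1, giving Y=1. Observed 0.
Test 1: faults giving observed 0 are {N2 stuck-at-0, N5 stuck-at-1, N6 stuck-at-0}.
Test 2 (a=0, b=0, c=1): fault-free N1=1, N2=0, N3=1, N4=1, N5=0, N6=1 → 1; observed 1. Eliminates N5 stuck-at-1, N6 stuck-at-0.
Only N2 stuck-at-0 is consistent with every test.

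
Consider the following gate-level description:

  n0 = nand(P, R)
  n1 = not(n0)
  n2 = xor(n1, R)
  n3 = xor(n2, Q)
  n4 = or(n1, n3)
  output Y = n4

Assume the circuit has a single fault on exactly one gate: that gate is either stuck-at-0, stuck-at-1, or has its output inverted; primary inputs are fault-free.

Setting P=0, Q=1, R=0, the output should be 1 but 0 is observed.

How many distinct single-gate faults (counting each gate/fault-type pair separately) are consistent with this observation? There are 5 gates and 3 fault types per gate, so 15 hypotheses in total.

6

Fault-free: n0=1, n1=0, n2=0, n3=1, n4=1 → 1. Observed 0.
  n0: none of the 3 fault types match ✗
  n1: none of the 3 fault types match ✗
  n2: stuck-at-1, inverted output ✓; others ✗
  n3: stuck-at-0, inverted output ✓; others ✗
  n4: stuck-at-0, inverted output ✓; others ✗
Consistent faults: {n2 stuck-at-1, n2 inverted output, n3 stuck-at-0, n3 inverted output, n4 stuck-at-0, n4 inverted output} — 6 in all.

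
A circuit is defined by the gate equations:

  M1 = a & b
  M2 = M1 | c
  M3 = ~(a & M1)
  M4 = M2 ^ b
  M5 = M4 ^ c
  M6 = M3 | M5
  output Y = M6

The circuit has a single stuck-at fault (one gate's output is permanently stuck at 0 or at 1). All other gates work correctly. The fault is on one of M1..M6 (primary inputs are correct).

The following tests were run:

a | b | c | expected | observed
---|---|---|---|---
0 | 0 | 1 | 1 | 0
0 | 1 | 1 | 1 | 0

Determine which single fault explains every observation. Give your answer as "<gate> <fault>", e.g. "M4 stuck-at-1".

Fault-free values for test 1 (a=0, b=0, c=1): M1=0, M2=1, M3=1, M4=1, M5=0, M6=1, giving Y=1. Observed 0.
Test 1: faults giving observed 0 are {M3 stuck-at-0, M6 stuck-at-0}.
Test 2 (a=0, b=1, c=1): fault-free M1=0, M2=1, M3=1, M4=0, M5=1, M6=1 → 1; observed 0. Eliminates M3 stuck-at-0.
Only M6 stuck-at-0 is consistent with every test.

M6 stuck-at-0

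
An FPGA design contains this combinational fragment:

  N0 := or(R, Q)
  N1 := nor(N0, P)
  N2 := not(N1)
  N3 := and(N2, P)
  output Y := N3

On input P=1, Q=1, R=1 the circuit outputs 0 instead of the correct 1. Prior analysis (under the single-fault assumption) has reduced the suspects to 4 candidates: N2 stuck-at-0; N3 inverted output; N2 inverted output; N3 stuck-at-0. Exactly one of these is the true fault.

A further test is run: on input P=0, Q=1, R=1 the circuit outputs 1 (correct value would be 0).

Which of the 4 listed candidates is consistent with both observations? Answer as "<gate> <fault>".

Evaluate each candidate on input P=0, Q=1, R=1:
  N2 stuck-at-0: N0=1, N1=0, N2=0 [stuck-at-0], N3=0 → 0 — eliminated
  N3 inverted output: N0=1, N1=0, N2=1, N3=1 [inverted output] → 1 — matches
  N2 inverted output: N0=1, N1=0, N2=0 [inverted output], N3=0 → 0 — eliminated
  N3 stuck-at-0: N0=1, N1=0, N2=1, N3=0 [stuck-at-0] → 0 — eliminated
Only N3 inverted output reproduces the observed 1.

N3 inverted output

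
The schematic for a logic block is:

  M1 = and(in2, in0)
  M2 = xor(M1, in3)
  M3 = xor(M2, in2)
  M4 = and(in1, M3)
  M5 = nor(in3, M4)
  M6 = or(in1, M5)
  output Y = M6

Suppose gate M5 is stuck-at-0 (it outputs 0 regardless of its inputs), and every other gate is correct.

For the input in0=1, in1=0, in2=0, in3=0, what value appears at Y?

0

Propagate with M5 forced: M1=0, M2=0, M3=0, M4=0, M5=0 [stuck-at-0], M6=0.
So Y = 0. (Without the fault it would be 1.)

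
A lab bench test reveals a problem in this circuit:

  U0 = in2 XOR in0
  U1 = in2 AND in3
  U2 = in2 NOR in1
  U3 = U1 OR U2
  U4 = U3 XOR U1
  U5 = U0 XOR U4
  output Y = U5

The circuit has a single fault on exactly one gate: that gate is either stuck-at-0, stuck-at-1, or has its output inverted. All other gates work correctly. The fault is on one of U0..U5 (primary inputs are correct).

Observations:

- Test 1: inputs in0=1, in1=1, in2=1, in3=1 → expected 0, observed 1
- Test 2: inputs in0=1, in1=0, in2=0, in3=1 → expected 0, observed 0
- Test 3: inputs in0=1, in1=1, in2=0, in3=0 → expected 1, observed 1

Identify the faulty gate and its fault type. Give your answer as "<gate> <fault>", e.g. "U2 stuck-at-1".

U0 stuck-at-1

Fault-free values for test 1 (in0=1, in1=1, in2=1, in3=1): U0=0, U1=1, U2=0, U3=1, U4=0, U5=0, giving Y=0. Observed 1.
Test 1: faults giving observed 1 are {U0 stuck-at-1, U0 inverted output, U3 stuck-at-0, U3 inverted output, U4 stuck-at-1, U4 inverted output, U5 stuck-at-1, U5 inverted output}.
Test 2 (in0=1, in1=0, in2=0, in3=1): fault-free U0=1, U1=0, U2=1, U3=1, U4=1, U5=0 → 0; observed 0. Eliminates U0 inverted output, U3 stuck-at-0, U3 inverted output, U4 inverted output, U5 stuck-at-1, U5 inverted output.
Test 3 (in0=1, in1=1, in2=0, in3=0): fault-free U0=1, U1=0, U2=0, U3=0, U4=0, U5=1 → 1; observed 1. Eliminates U4 stuck-at-1.
Only U0 stuck-at-1 is consistent with every test.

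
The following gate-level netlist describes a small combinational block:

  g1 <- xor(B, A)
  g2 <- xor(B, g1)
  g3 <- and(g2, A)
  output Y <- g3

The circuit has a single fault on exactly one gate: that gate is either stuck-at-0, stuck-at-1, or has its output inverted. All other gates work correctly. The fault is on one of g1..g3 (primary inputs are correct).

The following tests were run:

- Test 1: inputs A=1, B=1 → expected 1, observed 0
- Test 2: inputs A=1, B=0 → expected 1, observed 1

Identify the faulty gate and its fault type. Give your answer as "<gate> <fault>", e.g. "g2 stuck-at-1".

Fault-free values for test 1 (A=1, B=1): g1=0, g2=1, g3=1, giving Y=1. Observed 0.
Test 1: faults giving observed 0 are {g1 stuck-at-1, g1 inverted output, g2 stuck-at-0, g2 inverted output, g3 stuck-at-0, g3 inverted output}.
Test 2 (A=1, B=0): fault-free g1=1, g2=1, g3=1 → 1; observed 1. Eliminates g1 inverted output, g2 stuck-at-0, g2 inverted output, g3 stuck-at-0, g3 inverted output.
Only g1 stuck-at-1 is consistent with every test.

g1 stuck-at-1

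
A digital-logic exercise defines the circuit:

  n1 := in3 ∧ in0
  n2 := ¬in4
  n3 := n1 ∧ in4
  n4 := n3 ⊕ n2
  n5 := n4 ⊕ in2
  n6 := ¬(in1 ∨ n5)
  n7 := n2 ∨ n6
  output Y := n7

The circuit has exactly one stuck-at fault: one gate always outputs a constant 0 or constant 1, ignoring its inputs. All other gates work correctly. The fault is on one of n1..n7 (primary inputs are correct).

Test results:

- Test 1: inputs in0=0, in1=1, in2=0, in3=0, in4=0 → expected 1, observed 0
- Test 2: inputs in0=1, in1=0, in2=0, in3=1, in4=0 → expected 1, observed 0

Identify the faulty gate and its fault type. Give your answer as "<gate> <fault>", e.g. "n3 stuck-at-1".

n7 stuck-at-0

Fault-free values for test 1 (in0=0, in1=1, in2=0, in3=0, in4=0): n1=0, n2=1, n3=0, n4=1, n5=1, n6=0, n7=1, giving Y=1. Observed 0.
Test 1: faults giving observed 0 are {n2 stuck-at-0, n7 stuck-at-0}.
Test 2 (in0=1, in1=0, in2=0, in3=1, in4=0): fault-free n1=1, n2=1, n3=0, n4=1, n5=1, n6=0, n7=1 → 1; observed 0. Eliminates n2 stuck-at-0.
Only n7 stuck-at-0 is consistent with every test.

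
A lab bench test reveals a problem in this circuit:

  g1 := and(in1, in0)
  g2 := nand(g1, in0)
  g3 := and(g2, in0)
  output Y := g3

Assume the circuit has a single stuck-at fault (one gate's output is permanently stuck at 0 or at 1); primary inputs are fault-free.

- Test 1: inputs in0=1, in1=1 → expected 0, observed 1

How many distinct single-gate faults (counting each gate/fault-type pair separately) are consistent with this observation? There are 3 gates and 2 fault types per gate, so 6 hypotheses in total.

3

Fault-free: g1=1, g2=0, g3=0 → 0. Observed 1.
  g1 stuck-at-0: output 1 ✓
  g1 stuck-at-1: output 0 ✗
  g2 stuck-at-0: output 0 ✗
  g2 stuck-at-1: output 1 ✓
  g3 stuck-at-0: output 0 ✗
  g3 stuck-at-1: output 1 ✓
Consistent faults: {g1 stuck-at-0, g2 stuck-at-1, g3 stuck-at-1} — 3 in all.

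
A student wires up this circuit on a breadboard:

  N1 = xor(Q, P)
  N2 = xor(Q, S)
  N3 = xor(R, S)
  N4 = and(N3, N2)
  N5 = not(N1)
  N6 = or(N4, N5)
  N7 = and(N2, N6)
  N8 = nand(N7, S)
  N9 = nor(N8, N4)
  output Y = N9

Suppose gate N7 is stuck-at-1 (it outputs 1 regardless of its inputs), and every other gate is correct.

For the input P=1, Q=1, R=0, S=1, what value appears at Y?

1

Propagate with N7 forced: N1=0, N2=0, N3=1, N4=0, N5=1, N6=1, N7=1 [stuck-at-1], N8=0, N9=1.
So Y = 1. (Without the fault it would be 0.)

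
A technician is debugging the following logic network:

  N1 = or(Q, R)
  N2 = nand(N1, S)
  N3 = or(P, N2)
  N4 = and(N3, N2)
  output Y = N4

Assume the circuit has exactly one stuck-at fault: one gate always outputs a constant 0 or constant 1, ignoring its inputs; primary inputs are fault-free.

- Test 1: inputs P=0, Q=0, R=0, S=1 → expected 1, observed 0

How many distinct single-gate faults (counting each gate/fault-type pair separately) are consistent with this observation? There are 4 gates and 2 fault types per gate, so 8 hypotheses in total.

4

Fault-free: N1=0, N2=1, N3=1, N4=1 → 1. Observed 0.
  N1 stuck-at-0: output 1 ✗
  N1 stuck-at-1: output 0 ✓
  N2 stuck-at-0: output 0 ✓
  N2 stuck-at-1: output 1 ✗
  N3 stuck-at-0: output 0 ✓
  N3 stuck-at-1: output 1 ✗
  N4 stuck-at-0: output 0 ✓
  N4 stuck-at-1: output 1 ✗
Consistent faults: {N1 stuck-at-1, N2 stuck-at-0, N3 stuck-at-0, N4 stuck-at-0} — 4 in all.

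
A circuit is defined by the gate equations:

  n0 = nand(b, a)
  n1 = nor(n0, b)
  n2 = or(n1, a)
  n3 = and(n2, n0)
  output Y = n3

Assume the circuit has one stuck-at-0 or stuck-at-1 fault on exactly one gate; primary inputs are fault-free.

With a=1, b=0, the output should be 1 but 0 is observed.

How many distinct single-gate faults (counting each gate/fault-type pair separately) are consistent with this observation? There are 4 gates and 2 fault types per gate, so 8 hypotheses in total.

Fault-free: n0=1, n1=0, n2=1, n3=1 → 1. Observed 0.
  n0 stuck-at-0: output 0 ✓
  n0 stuck-at-1: output 1 ✗
  n1 stuck-at-0: output 1 ✗
  n1 stuck-at-1: output 1 ✗
  n2 stuck-at-0: output 0 ✓
  n2 stuck-at-1: output 1 ✗
  n3 stuck-at-0: output 0 ✓
  n3 stuck-at-1: output 1 ✗
Consistent faults: {n0 stuck-at-0, n2 stuck-at-0, n3 stuck-at-0} — 3 in all.

3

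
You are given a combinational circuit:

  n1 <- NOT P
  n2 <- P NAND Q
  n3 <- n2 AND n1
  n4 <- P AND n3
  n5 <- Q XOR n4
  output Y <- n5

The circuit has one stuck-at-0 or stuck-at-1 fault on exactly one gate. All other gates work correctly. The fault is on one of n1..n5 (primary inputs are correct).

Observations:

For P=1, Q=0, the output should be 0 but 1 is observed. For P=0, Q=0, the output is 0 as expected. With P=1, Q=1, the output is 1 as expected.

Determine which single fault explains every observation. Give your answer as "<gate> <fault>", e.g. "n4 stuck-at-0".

n1 stuck-at-1

Fault-free values for test 1 (P=1, Q=0): n1=0, n2=1, n3=0, n4=0, n5=0, giving Y=0. Observed 1.
Test 1: faults giving observed 1 are {n1 stuck-at-1, n3 stuck-at-1, n4 stuck-at-1, n5 stuck-at-1}.
Test 2 (P=0, Q=0): fault-free n1=1, n2=1, n3=1, n4=0, n5=0 → 0; observed 0. Eliminates n4 stuck-at-1, n5 stuck-at-1.
Test 3 (P=1, Q=1): fault-free n1=0, n2=0, n3=0, n4=0, n5=1 → 1; observed 1. Eliminates n3 stuck-at-1.
Only n1 stuck-at-1 is consistent with every test.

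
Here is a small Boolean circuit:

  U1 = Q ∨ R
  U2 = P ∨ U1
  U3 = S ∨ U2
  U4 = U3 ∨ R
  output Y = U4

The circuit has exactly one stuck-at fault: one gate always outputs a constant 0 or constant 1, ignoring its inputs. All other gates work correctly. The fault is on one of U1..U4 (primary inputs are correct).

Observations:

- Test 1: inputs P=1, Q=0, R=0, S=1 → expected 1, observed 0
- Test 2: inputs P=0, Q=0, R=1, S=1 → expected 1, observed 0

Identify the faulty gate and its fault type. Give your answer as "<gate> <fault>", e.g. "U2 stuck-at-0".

Fault-free values for test 1 (P=1, Q=0, R=0, S=1): U1=0, U2=1, U3=1, U4=1, giving Y=1. Observed 0.
Test 1: faults giving observed 0 are {U3 stuck-at-0, U4 stuck-at-0}.
Test 2 (P=0, Q=0, R=1, S=1): fault-free U1=1, U2=1, U3=1, U4=1 → 1; observed 0. Eliminates U3 stuck-at-0.
Only U4 stuck-at-0 is consistent with every test.

U4 stuck-at-0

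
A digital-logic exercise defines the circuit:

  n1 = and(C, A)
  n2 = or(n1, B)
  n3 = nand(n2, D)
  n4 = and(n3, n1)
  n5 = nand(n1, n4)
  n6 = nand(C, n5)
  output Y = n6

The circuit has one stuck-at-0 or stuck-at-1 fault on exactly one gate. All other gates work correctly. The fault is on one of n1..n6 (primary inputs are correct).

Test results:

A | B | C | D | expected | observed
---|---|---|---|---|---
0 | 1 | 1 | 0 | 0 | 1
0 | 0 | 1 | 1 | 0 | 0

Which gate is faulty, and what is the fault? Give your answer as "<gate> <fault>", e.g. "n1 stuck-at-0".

Fault-free values for test 1 (A=0, B=1, C=1, D=0): n1=0, n2=1, n3=1, n4=0, n5=1, n6=0, giving Y=0. Observed 1.
Test 1: faults giving observed 1 are {n1 stuck-at-1, n5 stuck-at-0, n6 stuck-at-1}.
Test 2 (A=0, B=0, C=1, D=1): fault-free n1=0, n2=0, n3=1, n4=0, n5=1, n6=0 → 0; observed 0. Eliminates n5 stuck-at-0, n6 stuck-at-1.
Only n1 stuck-at-1 is consistent with every test.

n1 stuck-at-1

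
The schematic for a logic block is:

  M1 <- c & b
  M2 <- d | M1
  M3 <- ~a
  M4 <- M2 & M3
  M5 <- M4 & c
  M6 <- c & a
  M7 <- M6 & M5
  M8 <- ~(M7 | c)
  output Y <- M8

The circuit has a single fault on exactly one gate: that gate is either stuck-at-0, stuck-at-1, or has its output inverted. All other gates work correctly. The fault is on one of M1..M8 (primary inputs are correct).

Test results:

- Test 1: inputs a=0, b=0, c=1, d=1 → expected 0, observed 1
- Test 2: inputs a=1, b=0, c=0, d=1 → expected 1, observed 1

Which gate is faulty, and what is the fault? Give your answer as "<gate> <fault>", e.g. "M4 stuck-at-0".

Fault-free values for test 1 (a=0, b=0, c=1, d=1): M1=0, M2=1, M3=1, M4=1, M5=1, M6=0, M7=0, M8=0, giving Y=0. Observed 1.
Test 1: faults giving observed 1 are {M8 stuck-at-1, M8 inverted output}.
Test 2 (a=1, b=0, c=0, d=1): fault-free M1=0, M2=1, M3=0, M4=0, M5=0, M6=0, M7=0, M8=1 → 1; observed 1. Eliminates M8 inverted output.
Only M8 stuck-at-1 is consistent with every test.

M8 stuck-at-1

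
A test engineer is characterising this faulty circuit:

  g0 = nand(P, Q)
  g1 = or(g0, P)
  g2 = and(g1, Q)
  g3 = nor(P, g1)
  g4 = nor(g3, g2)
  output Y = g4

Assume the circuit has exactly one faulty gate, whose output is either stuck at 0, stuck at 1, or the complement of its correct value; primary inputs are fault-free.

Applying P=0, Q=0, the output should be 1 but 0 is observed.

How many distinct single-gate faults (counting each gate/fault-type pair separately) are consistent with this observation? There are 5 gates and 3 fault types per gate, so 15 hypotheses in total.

Fault-free: g0=1, g1=1, g2=0, g3=0, g4=1 → 1. Observed 0.
  g0: stuck-at-0, inverted output ✓; others ✗
  g1: stuck-at-0, inverted output ✓; others ✗
  g2: stuck-at-1, inverted output ✓; others ✗
  g3: stuck-at-1, inverted output ✓; others ✗
  g4: stuck-at-0, inverted output ✓; others ✗
Consistent faults: {g0 stuck-at-0, g0 inverted output, g1 stuck-at-0, g1 inverted output, g2 stuck-at-1, g2 inverted output, g3 stuck-at-1, g3 inverted output, g4 stuck-at-0, g4 inverted output} — 10 in all.

10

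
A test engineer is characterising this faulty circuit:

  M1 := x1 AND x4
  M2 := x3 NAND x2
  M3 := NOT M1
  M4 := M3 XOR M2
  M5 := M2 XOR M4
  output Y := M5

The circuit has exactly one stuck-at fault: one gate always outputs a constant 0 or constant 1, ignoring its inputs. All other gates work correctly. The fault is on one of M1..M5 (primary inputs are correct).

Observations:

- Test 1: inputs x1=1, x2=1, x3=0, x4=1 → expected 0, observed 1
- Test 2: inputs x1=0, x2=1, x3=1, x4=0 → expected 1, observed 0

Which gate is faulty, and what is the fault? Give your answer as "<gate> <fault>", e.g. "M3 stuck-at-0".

Fault-free values for test 1 (x1=1, x2=1, x3=0, x4=1): M1=1, M2=1, M3=0, M4=1, M5=0, giving Y=0. Observed 1.
Test 1: faults giving observed 1 are {M1 stuck-at-0, M3 stuck-at-1, M4 stuck-at-0, M5 stuck-at-1}.
Test 2 (x1=0, x2=1, x3=1, x4=0): fault-free M1=0, M2=0, M3=1, M4=1, M5=1 → 1; observed 0. Eliminates M1 stuck-at-0, M3 stuck-at-1, M5 stuck-at-1.
Only M4 stuck-at-0 is consistent with every test.

M4 stuck-at-0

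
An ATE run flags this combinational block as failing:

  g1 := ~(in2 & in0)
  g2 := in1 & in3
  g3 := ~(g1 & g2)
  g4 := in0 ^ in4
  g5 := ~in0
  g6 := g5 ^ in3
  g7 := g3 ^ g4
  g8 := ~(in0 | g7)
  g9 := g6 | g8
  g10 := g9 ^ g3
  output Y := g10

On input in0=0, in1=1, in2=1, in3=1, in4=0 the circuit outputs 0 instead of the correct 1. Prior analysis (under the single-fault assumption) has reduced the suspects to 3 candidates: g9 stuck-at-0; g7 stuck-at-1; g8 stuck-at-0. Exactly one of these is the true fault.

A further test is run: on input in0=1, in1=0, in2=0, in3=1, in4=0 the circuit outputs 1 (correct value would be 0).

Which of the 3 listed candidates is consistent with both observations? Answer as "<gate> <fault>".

g9 stuck-at-0

Evaluate each candidate on input in0=1, in1=0, in2=0, in3=1, in4=0:
  g9 stuck-at-0: g1=1, g2=0, g3=1, g4=1, g5=0, g6=1, g7=0, g8=0, g9=0 [stuck-at-0], g10=1 → 1 — matches
  g7 stuck-at-1: g1=1, g2=0, g3=1, g4=1, g5=0, g6=1, g7=1 [stuck-at-1], g8=0, g9=1, g10=0 → 0 — eliminated
  g8 stuck-at-0: g1=1, g2=0, g3=1, g4=1, g5=0, g6=1, g7=0, g8=0 [stuck-at-0], g9=1, g10=0 → 0 — eliminated
Only g9 stuck-at-0 reproduces the observed 1.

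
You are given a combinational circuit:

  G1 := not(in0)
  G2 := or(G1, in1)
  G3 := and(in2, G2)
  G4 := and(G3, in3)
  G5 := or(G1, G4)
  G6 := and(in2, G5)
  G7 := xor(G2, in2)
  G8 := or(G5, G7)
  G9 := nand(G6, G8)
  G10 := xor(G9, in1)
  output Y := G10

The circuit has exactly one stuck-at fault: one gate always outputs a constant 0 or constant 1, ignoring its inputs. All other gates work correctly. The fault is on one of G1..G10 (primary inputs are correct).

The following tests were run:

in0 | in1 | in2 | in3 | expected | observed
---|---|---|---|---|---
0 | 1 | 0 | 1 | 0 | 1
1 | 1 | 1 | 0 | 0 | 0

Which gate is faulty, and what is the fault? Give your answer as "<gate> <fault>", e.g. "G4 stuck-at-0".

Fault-free values for test 1 (in0=0, in1=1, in2=0, in3=1): G1=1, G2=1, G3=0, G4=0, G5=1, G6=0, G7=1, G8=1, G9=1, G10=0, giving Y=0. Observed 1.
Test 1: faults giving observed 1 are {G6 stuck-at-1, G9 stuck-at-0, G10 stuck-at-1}.
Test 2 (in0=1, in1=1, in2=1, in3=0): fault-free G1=0, G2=1, G3=1, G4=0, G5=0, G6=0, G7=0, G8=0, G9=1, G10=0 → 0; observed 0. Eliminates G9 stuck-at-0, G10 stuck-at-1.
Only G6 stuck-at-1 is consistent with every test.

G6 stuck-at-1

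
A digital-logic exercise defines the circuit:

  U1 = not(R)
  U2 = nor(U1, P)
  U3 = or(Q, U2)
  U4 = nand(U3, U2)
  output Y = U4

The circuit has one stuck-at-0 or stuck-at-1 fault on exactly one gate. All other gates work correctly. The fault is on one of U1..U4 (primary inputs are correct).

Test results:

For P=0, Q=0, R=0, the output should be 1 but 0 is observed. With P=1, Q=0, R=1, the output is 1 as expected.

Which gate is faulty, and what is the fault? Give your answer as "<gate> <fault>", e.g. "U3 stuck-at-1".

U1 stuck-at-0

Fault-free values for test 1 (P=0, Q=0, R=0): U1=1, U2=0, U3=0, U4=1, giving Y=1. Observed 0.
Test 1: faults giving observed 0 are {U1 stuck-at-0, U2 stuck-at-1, U4 stuck-at-0}.
Test 2 (P=1, Q=0, R=1): fault-free U1=0, U2=0, U3=0, U4=1 → 1; observed 1. Eliminates U2 stuck-at-1, U4 stuck-at-0.
Only U1 stuck-at-0 is consistent with every test.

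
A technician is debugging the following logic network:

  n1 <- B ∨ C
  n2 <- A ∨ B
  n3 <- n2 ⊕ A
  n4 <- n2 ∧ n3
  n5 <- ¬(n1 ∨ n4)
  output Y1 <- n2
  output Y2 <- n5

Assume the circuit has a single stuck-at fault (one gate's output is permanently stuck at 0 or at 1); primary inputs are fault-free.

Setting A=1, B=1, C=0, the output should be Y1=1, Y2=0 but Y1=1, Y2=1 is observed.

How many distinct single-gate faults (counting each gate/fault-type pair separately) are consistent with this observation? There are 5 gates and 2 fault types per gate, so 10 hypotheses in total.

Fault-free: n1=1, n2=1, n3=0, n4=0, n5=0 → Y1=1, Y2=0. Observed Y1=1, Y2=1.
  n1 stuck-at-0: output Y1=1, Y2=1 ✓
  n1 stuck-at-1: output Y1=1, Y2=0 ✗
  n2 stuck-at-0: output Y1=0, Y2=0 ✗
  n2 stuck-at-1: output Y1=1, Y2=0 ✗
  n3 stuck-at-0: output Y1=1, Y2=0 ✗
  n3 stuck-at-1: output Y1=1, Y2=0 ✗
  n4 stuck-at-0: output Y1=1, Y2=0 ✗
  n4 stuck-at-1: output Y1=1, Y2=0 ✗
  n5 stuck-at-0: output Y1=1, Y2=0 ✗
  n5 stuck-at-1: output Y1=1, Y2=1 ✓
Consistent faults: {n1 stuck-at-0, n5 stuck-at-1} — 2 in all.

2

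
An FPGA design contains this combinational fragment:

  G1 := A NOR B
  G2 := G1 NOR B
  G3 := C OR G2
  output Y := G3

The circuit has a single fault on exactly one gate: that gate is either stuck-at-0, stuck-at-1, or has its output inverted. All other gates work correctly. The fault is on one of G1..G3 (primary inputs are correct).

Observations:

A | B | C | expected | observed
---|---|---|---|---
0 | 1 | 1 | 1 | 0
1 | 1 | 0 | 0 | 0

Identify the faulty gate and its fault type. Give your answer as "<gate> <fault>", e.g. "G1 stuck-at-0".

Fault-free values for test 1 (A=0, B=1, C=1): G1=0, G2=0, G3=1, giving Y=1. Observed 0.
Test 1: faults giving observed 0 are {G3 stuck-at-0, G3 inverted output}.
Test 2 (A=1, B=1, C=0): fault-free G1=0, G2=0, G3=0 → 0; observed 0. Eliminates G3 inverted output.
Only G3 stuck-at-0 is consistent with every test.

G3 stuck-at-0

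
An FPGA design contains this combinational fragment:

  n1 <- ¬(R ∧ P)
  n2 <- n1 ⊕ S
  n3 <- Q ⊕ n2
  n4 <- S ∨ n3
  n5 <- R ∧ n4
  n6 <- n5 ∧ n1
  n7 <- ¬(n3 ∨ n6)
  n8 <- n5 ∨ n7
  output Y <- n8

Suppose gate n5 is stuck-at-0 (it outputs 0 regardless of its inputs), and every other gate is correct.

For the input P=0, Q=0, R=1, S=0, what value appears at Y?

Propagate with n5 forced: n1=1, n2=1, n3=1, n4=1, n5=0 [stuck-at-0], n6=0, n7=0, n8=0.
So Y = 0. (Without the fault it would be 1.)

0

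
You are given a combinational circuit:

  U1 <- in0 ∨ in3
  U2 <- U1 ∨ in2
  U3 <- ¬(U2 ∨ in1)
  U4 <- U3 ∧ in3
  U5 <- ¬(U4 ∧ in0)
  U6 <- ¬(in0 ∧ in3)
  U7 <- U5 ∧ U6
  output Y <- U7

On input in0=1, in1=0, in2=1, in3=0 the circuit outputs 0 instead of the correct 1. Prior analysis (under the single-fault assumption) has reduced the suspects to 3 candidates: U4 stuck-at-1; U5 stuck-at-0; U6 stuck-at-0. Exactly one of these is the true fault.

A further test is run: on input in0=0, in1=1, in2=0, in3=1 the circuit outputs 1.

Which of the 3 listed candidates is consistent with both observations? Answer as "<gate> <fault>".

U4 stuck-at-1

Evaluate each candidate on input in0=0, in1=1, in2=0, in3=1:
  U4 stuck-at-1: U1=1, U2=1, U3=0, U4=1 [stuck-at-1], U5=1, U6=1, U7=1 → 1 — matches
  U5 stuck-at-0: U1=1, U2=1, U3=0, U4=0, U5=0 [stuck-at-0], U6=1, U7=0 → 0 — eliminated
  U6 stuck-at-0: U1=1, U2=1, U3=0, U4=0, U5=1, U6=0 [stuck-at-0], U7=0 → 0 — eliminated
Only U4 stuck-at-1 reproduces the observed 1.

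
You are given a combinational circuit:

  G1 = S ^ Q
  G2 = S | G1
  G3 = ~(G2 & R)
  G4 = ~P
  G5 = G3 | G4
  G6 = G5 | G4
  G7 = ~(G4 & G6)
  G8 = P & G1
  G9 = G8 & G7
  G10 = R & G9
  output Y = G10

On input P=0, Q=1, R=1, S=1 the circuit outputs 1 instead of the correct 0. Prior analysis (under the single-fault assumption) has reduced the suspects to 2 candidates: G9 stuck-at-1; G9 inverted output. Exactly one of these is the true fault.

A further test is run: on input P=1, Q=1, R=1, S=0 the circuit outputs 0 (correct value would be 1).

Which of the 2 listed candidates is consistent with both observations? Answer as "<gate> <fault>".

G9 inverted output

Evaluate each candidate on input P=1, Q=1, R=1, S=0:
  G9 stuck-at-1: G1=1, G2=1, G3=0, G4=0, G5=0, G6=0, G7=1, G8=1, G9=1 [stuck-at-1], G10=1 → 1 — eliminated
  G9 inverted output: G1=1, G2=1, G3=0, G4=0, G5=0, G6=0, G7=1, G8=1, G9=0 [inverted output], G10=0 → 0 — matches
Only G9 inverted output reproduces the observed 0.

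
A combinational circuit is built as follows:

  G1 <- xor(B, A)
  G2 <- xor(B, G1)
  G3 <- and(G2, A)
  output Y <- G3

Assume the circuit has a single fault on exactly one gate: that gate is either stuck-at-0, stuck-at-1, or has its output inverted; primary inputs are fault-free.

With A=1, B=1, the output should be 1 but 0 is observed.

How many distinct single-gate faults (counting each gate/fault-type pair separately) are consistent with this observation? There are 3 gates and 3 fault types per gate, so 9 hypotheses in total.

6

Fault-free: G1=0, G2=1, G3=1 → 1. Observed 0.
  G1 stuck-at-0: output 1 ✗
  G1 stuck-at-1: output 0 ✓
  G1 inverted output: output 0 ✓
  G2 stuck-at-0: output 0 ✓
  G2 stuck-at-1: output 1 ✗
  G2 inverted output: output 0 ✓
  G3 stuck-at-0: output 0 ✓
  G3 stuck-at-1: output 1 ✗
  G3 inverted output: output 0 ✓
Consistent faults: {G1 stuck-at-1, G1 inverted output, G2 stuck-at-0, G2 inverted output, G3 stuck-at-0, G3 inverted output} — 6 in all.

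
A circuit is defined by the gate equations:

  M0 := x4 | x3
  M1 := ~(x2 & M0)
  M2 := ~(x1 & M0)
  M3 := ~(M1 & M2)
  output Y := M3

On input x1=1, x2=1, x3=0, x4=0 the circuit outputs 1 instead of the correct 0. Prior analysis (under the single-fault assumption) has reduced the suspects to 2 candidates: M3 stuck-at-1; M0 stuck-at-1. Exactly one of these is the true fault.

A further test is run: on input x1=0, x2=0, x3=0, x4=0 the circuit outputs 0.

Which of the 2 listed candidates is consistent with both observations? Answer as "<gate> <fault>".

Evaluate each candidate on input x1=0, x2=0, x3=0, x4=0:
  M3 stuck-at-1: M0=0, M1=1, M2=1, M3=1 [stuck-at-1] → 1 — eliminated
  M0 stuck-at-1: M0=1 [stuck-at-1], M1=1, M2=1, M3=0 → 0 — matches
Only M0 stuck-at-1 reproduces the observed 0.

M0 stuck-at-1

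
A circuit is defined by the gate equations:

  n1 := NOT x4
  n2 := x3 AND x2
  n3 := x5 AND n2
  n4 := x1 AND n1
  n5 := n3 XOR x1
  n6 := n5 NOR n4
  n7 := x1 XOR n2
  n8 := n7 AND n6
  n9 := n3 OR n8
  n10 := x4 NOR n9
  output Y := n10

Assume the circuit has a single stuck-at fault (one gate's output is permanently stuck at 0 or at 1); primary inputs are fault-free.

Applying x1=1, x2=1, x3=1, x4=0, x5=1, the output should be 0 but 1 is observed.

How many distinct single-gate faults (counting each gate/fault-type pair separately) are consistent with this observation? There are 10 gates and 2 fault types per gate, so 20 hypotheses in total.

Fault-free: n1=1, n2=1, n3=1, n4=1, n5=0, n6=0, n7=0, n8=0, n9=1, n10=0 → 0. Observed 1.
  n1: none of the 2 fault types match ✗
  n2: stuck-at-0 ✓; others ✗
  n3: stuck-at-0 ✓; others ✗
  n4: none of the 2 fault types match ✗
  n5: none of the 2 fault types match ✗
  n6: none of the 2 fault types match ✗
  n7: none of the 2 fault types match ✗
  n8: none of the 2 fault types match ✗
  n9: stuck-at-0 ✓; others ✗
  n10: stuck-at-1 ✓; others ✗
Consistent faults: {n2 stuck-at-0, n3 stuck-at-0, n9 stuck-at-0, n10 stuck-at-1} — 4 in all.

4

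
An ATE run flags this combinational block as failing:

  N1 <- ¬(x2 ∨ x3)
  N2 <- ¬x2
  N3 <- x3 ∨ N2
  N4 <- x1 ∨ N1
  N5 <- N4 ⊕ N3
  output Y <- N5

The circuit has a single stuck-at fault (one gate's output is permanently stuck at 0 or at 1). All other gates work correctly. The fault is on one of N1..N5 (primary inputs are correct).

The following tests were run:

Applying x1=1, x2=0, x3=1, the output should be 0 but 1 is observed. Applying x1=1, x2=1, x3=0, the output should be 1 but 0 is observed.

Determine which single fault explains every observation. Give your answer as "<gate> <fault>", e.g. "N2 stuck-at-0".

Fault-free values for test 1 (x1=1, x2=0, x3=1): N1=0, N2=1, N3=1, N4=1, N5=0, giving Y=0. Observed 1.
Test 1: faults giving observed 1 are {N3 stuck-at-0, N4 stuck-at-0, N5 stuck-at-1}.
Test 2 (x1=1, x2=1, x3=0): fault-free N1=0, N2=0, N3=0, N4=1, N5=1 → 1; observed 0. Eliminates N3 stuck-at-0, N5 stuck-at-1.
Only N4 stuck-at-0 is consistent with every test.

N4 stuck-at-0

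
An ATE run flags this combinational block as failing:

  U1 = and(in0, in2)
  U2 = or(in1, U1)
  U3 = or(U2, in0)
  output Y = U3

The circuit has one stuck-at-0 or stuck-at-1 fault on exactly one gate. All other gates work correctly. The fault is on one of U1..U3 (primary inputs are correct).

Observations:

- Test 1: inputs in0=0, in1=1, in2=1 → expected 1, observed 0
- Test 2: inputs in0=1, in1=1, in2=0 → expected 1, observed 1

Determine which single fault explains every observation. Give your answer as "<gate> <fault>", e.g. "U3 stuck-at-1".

Fault-free values for test 1 (in0=0, in1=1, in2=1): U1=0, U2=1, U3=1, giving Y=1. Observed 0.
Test 1: faults giving observed 0 are {U2 stuck-at-0, U3 stuck-at-0}.
Test 2 (in0=1, in1=1, in2=0): fault-free U1=0, U2=1, U3=1 → 1; observed 1. Eliminates U3 stuck-at-0.
Only U2 stuck-at-0 is consistent with every test.

U2 stuck-at-0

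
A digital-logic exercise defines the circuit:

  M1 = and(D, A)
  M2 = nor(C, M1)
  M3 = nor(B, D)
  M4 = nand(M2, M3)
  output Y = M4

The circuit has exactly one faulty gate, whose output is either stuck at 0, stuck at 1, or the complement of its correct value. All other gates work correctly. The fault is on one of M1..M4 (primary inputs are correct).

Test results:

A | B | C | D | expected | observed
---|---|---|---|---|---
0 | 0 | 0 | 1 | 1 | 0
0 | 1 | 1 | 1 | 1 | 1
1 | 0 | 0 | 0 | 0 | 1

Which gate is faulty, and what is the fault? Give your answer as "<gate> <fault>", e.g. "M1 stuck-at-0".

Fault-free values for test 1 (A=0, B=0, C=0, D=1): M1=0, M2=1, M3=0, M4=1, giving Y=1. Observed 0.
Test 1: faults giving observed 0 are {M3 stuck-at-1, M3 inverted output, M4 stuck-at-0, M4 inverted output}.
Test 2 (A=0, B=1, C=1, D=1): fault-free M1=0, M2=0, M3=0, M4=1 → 1; observed 1. Eliminates M4 stuck-at-0, M4 inverted output.
Test 3 (A=1, B=0, C=0, D=0): fault-free M1=0, M2=1, M3=1, M4=0 → 0; observed 1. Eliminates M3 stuck-at-1.
Only M3 inverted output is consistent with every test.

M3 inverted output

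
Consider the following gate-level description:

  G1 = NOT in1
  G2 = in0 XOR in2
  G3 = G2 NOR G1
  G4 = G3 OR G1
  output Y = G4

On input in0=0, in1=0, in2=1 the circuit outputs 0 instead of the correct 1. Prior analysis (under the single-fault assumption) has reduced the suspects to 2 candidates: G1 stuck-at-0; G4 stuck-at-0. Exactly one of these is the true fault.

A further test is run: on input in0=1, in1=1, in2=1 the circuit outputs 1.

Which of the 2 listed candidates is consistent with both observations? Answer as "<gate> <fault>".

Evaluate each candidate on input in0=1, in1=1, in2=1:
  G1 stuck-at-0: G1=0 [stuck-at-0], G2=0, G3=1, G4=1 → 1 — matches
  G4 stuck-at-0: G1=0, G2=0, G3=1, G4=0 [stuck-at-0] → 0 — eliminated
Only G1 stuck-at-0 reproduces the observed 1.

G1 stuck-at-0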